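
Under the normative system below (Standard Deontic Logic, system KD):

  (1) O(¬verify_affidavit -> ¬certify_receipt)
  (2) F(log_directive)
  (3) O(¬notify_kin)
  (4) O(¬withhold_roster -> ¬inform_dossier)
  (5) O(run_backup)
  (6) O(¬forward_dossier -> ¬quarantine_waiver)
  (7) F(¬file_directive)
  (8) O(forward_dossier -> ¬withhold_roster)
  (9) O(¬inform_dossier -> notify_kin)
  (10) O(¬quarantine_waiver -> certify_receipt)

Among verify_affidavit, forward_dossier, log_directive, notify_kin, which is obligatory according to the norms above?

From premise 3 we have O(¬notify_kin).
The contrapositive of premise 9 (O(¬inform_dossier -> notify_kin)) is O(¬notify_kin -> inform_dossier), and O(¬notify_kin) is already established, so O(inform_dossier).
Premise 4, O(¬withhold_roster -> ¬inform_dossier), contraposes to O(inform_dossier -> withhold_roster); with O(inform_dossier) we get O(withhold_roster).
Premise 8, O(forward_dossier -> ¬withhold_roster), contraposes to O(withhold_roster -> ¬forward_dossier); with O(withhold_roster) we get O(¬forward_dossier).
Premise 6 is O(¬forward_dossier -> ¬quarantine_waiver); since O(¬forward_dossier), deontic closure gives O(¬quarantine_waiver).
With premise 10, O(¬quarantine_waiver -> certify_receipt), the K-axiom yields O(certify_receipt).
The contrapositive of premise 1 (O(¬verify_affidavit -> ¬certify_receipt)) is O(certify_receipt -> verify_affidavit), and O(certify_receipt) is already established, so O(verify_affidavit).
So O(verify_affidavit) holds — verify_affidavit is obligatory. None of the other listed options is made obligatory by any chain of premises.

verify_affidavit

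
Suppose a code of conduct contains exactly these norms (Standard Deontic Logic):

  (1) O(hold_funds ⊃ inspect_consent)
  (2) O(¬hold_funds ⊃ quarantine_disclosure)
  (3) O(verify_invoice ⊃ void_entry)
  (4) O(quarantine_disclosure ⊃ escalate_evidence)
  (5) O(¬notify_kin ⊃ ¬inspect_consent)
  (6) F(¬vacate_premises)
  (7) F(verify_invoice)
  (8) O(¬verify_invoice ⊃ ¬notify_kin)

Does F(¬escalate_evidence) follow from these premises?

Premise 7 is F(verify_invoice), i.e. O(¬verify_invoice).
Applying K to premise 8 (O(¬verify_invoice ⊃ ¬notify_kin)) and O(¬verify_invoice) yields O(¬notify_kin).
With premise 5, O(¬notify_kin ⊃ ¬inspect_consent), the K-axiom yields O(¬inspect_consent).
Premise 1, O(hold_funds ⊃ inspect_consent), contraposes to O(¬inspect_consent ⊃ ¬hold_funds); with O(¬inspect_consent) we get O(¬hold_funds).
Applying K to premise 2 (O(¬hold_funds ⊃ quarantine_disclosure)) and O(¬hold_funds) yields O(quarantine_disclosure).
With premise 4, O(quarantine_disclosure ⊃ escalate_evidence), the K-axiom yields O(escalate_evidence).
Premises 3, 6 do not contribute to this derivation.
So O(escalate_evidence) holds, i.e. F(¬escalate_evidence). The claim follows.

Yes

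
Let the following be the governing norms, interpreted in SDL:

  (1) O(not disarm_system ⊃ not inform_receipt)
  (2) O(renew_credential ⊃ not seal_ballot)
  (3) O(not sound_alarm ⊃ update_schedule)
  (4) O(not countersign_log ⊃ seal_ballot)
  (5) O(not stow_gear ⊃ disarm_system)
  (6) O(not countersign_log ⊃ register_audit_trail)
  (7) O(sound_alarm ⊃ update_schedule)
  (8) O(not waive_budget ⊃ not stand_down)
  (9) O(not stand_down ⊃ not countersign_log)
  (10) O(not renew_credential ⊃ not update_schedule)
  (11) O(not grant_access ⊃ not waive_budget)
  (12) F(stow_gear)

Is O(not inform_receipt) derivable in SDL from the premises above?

No

Premise 1 is O(not disarm_system ⊃ not inform_receipt), but O(not disarm_system) is not derivable from the premises, so it does not yield O(not inform_receipt).
No other premise forces O(not inform_receipt). An ideal world satisfying every premise can still have not inform_receipt false, so O(not inform_receipt) is not derivable.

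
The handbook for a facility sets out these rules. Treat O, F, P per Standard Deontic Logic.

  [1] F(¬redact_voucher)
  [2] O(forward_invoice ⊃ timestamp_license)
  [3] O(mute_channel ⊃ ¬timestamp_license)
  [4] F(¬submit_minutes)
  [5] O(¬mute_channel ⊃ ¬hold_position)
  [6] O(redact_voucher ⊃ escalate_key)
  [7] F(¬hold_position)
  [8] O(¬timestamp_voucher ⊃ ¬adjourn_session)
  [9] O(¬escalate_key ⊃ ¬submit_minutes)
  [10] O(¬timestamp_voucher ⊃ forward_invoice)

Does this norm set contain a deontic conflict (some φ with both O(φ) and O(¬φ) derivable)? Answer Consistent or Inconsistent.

Premise 9 is O(¬escalate_key ⊃ ¬submit_minutes), but O(¬escalate_key) is not derivable from the premises, so it does not yield O(¬submit_minutes).
So O(¬submit_minutes) is not derivable, and the apparent clash with O(submit_minutes) does not arise.
A world satisfying every obligation exists (e.g. adjourn_session=false, escalate_key=true, forward_invoice=false, hold_position=true, mute_channel=true, redact_voucher=true, submit_minutes=true, timestamp_license=false, timestamp_voucher=true); no atom is both obligatory and forbidden, so the set is consistent.

Consistent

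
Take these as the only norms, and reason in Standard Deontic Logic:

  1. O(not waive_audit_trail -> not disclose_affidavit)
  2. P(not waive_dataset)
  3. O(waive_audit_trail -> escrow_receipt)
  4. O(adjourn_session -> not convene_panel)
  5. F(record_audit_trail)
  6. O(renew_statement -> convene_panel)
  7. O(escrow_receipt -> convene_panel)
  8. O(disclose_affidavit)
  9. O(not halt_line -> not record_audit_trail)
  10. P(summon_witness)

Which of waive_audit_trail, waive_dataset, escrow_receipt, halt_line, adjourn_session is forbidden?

adjourn_session

From premise 8 we have O(disclose_affidavit).
Premise 1 is O(not waive_audit_trail -> not disclose_affidavit); contrapositively O(disclose_affidavit -> waive_audit_trail). Since O(disclose_affidavit) holds, K gives O(waive_audit_trail).
Premise 3 is O(waive_audit_trail -> escrow_receipt); since O(waive_audit_trail), deontic closure gives O(escrow_receipt).
Applying K to premise 7 (O(escrow_receipt -> convene_panel)) and O(escrow_receipt) yields O(convene_panel).
The contrapositive of premise 4 (O(adjourn_session -> not convene_panel)) is O(convene_panel -> not adjourn_session), and O(convene_panel) is already established, so O(not adjourn_session).
So O(not adjourn_session) holds, i.e. adjourn_session is forbidden. None of the other listed options is forbidden under the premises.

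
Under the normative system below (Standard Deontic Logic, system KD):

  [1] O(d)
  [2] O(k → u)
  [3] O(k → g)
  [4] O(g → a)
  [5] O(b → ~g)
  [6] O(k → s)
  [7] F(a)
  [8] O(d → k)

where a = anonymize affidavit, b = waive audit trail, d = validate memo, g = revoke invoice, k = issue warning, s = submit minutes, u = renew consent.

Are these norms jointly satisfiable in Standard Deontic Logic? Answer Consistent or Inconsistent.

Inconsistent

Premise 7 is F(a), i.e. O(~a).
The contrapositive of premise 4 (O(g → a)) is O(~a → ~g), and O(~a) is already established, so O(~g).
Premise 3, O(k → g), contraposes to O(~g → ~k); with O(~g) we get O(~k).
Premise 8 is O(d → k); contrapositively O(~k → ~d). Since O(~k) holds, K gives O(~d).
But premise 1 directly asserts O(d).
We now have both O(~d) and O(d) — d is simultaneously obligatory and forbidden, violating the D-axiom.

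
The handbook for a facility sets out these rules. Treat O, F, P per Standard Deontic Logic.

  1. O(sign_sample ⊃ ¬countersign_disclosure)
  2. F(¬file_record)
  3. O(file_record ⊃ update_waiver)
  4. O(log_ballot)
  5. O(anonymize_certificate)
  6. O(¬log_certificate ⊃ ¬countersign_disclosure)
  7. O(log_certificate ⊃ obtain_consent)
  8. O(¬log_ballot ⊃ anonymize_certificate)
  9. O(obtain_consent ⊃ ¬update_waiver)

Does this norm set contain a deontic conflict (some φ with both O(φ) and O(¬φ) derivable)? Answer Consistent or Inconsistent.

Premise 8 is O(¬log_ballot ⊃ anonymize_certificate); even if O(anonymize_certificate) held, inferring O(¬log_ballot) would be affirming the consequent — invalid.
So O(¬log_ballot) is not derivable, and the apparent clash with O(log_ballot) does not arise.
A world satisfying every obligation exists (e.g. anonymize_certificate=true, countersign_disclosure=false, file_record=true, log_ballot=true, log_certificate=false, obtain_consent=false, sign_sample=false, update_waiver=true); no atom is both obligatory and forbidden, so the set is consistent.

Consistent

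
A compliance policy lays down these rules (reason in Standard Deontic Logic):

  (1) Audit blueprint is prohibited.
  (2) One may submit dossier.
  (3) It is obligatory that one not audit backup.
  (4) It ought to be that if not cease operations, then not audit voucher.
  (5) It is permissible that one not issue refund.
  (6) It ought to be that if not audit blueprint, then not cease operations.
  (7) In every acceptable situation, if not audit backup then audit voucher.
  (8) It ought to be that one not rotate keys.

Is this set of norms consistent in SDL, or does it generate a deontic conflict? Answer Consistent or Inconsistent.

Inconsistent

Premise 3 gives O(¬audit_backup).
With premise 7, O(¬audit_backup → audit_voucher), the K-axiom yields O(audit_voucher).
The contrapositive of premise 4 (O(¬cease_operations → ¬audit_voucher)) is O(audit_voucher → cease_operations), and O(audit_voucher) is already established, so O(cease_operations).
The contrapositive of premise 6 (O(¬audit_blueprint → ¬cease_operations)) is O(cease_operations → audit_blueprint), and O(cease_operations) is already established, so O(audit_blueprint).
But premise 1, F(audit_blueprint), means O(¬audit_blueprint).
We now have both O(audit_blueprint) and O(¬audit_blueprint) — audit_blueprint is simultaneously obligatory and forbidden, violating the D-axiom.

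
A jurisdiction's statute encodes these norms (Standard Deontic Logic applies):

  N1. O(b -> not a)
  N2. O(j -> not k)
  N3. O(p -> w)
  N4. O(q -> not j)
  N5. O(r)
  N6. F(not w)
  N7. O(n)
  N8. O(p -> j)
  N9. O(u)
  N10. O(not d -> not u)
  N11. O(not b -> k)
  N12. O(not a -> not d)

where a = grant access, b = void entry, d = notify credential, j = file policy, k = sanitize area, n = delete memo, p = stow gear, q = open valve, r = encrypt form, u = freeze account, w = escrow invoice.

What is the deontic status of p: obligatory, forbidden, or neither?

Premise 9 gives O(u).
Premise 10, O(not d -> not u), contraposes to O(u -> d); with O(u) we get O(d).
Premise 12 is O(not a -> not d); contrapositively O(d -> a). Since O(d) holds, K gives O(a).
The contrapositive of premise 1 (O(b -> not a)) is O(a -> not b), and O(a) is already established, so O(not b).
Applying K to premise 11 (O(not b -> k)) and O(not b) yields O(k).
The contrapositive of premise 2 (O(j -> not k)) is O(k -> not j), and O(k) is already established, so O(not j).
Premise 8 is O(p -> j); contrapositively O(not j -> not p). Since O(not j) holds, K gives O(not p).
Premises 3, 4, 5, 6, 7 do not contribute to this derivation.
Thus O(not p), which is F(p): p is forbidden.

Forbidden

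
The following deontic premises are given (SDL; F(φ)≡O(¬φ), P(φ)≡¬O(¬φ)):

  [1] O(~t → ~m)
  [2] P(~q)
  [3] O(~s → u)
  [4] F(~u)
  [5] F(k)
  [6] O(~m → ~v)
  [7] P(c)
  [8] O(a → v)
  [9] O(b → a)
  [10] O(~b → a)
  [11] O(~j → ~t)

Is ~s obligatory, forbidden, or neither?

Neither

Premise 3 is O(~s → u); even if O(u) held, inferring O(~s) would be affirming the consequent — invalid.
No premise or chain of K-axiom applications forces O(~s), and none forces O(s). So ~s is neither obligatory nor forbidden under these norms.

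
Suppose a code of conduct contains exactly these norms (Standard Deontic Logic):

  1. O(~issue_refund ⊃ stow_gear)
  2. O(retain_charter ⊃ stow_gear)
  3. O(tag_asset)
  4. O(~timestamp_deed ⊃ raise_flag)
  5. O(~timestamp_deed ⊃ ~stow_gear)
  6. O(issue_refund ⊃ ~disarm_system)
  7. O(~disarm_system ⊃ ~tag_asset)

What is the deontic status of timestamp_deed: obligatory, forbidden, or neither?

Obligatory

From premise 3 we have O(tag_asset).
The contrapositive of premise 7 (O(~disarm_system ⊃ ~tag_asset)) is O(tag_asset ⊃ disarm_system), and O(tag_asset) is already established, so O(disarm_system).
Premise 6, O(issue_refund ⊃ ~disarm_system), contraposes to O(disarm_system ⊃ ~issue_refund); with O(disarm_system) we get O(~issue_refund).
Applying K to premise 1 (O(~issue_refund ⊃ stow_gear)) and O(~issue_refund) yields O(stow_gear).
Premise 5 is O(~timestamp_deed ⊃ ~stow_gear); contrapositively O(stow_gear ⊃ timestamp_deed). Since O(stow_gear) holds, K gives O(timestamp_deed).
Premises 2, 4 do not contribute to this derivation.
Hence timestamp_deed is obligatory.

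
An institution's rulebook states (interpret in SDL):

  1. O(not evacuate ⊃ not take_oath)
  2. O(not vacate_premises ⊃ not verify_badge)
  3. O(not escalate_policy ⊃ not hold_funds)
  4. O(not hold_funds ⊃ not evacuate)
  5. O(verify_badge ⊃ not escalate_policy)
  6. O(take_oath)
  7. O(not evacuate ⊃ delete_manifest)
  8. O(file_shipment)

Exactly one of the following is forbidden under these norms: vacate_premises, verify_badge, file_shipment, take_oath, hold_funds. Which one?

verify_badge

Premise 6 states O(take_oath) outright.
Premise 1, O(not evacuate ⊃ not take_oath), contraposes to O(take_oath ⊃ evacuate); with O(take_oath) we get O(evacuate).
The contrapositive of premise 4 (O(not hold_funds ⊃ not evacuate)) is O(evacuate ⊃ hold_funds), and O(evacuate) is already established, so O(hold_funds).
Premise 3, O(not escalate_policy ⊃ not hold_funds), contraposes to O(hold_funds ⊃ escalate_policy); with O(hold_funds) we get O(escalate_policy).
The contrapositive of premise 5 (O(verify_badge ⊃ not escalate_policy)) is O(escalate_policy ⊃ not verify_badge), and O(escalate_policy) is already established, so O(not verify_badge).
So O(not verify_badge) holds, i.e. verify_badge is forbidden. None of the other listed options is forbidden under the premises.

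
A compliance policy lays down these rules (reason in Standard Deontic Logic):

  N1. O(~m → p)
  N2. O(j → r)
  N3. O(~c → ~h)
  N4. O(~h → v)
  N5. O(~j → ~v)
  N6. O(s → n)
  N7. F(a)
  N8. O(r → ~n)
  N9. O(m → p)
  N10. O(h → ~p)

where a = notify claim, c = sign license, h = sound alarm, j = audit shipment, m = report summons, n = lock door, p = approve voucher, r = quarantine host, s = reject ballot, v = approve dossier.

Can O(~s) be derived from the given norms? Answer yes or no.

Premises 1 and 9 cover both cases: O(~m → p) and O(m → p). Since ~m ∨ m is a tautology, O(p) follows.
Premise 10, O(h → ~p), contraposes to O(p → ~h); with O(p) we get O(~h).
Applying K to premise 4 (O(~h → v)) and O(~h) yields O(v).
The contrapositive of premise 5 (O(~j → ~v)) is O(v → j), and O(v) is already established, so O(j).
With premise 2, O(j → r), the K-axiom yields O(r).
Applying K to premise 8 (O(r → ~n)) and O(r) yields O(~n).
Premise 6 is O(s → n); contrapositively O(~n → ~s). Since O(~n) holds, K gives O(~s).
Premises 3, 7 do not contribute to this derivation.
So O(~s) follows.

Yes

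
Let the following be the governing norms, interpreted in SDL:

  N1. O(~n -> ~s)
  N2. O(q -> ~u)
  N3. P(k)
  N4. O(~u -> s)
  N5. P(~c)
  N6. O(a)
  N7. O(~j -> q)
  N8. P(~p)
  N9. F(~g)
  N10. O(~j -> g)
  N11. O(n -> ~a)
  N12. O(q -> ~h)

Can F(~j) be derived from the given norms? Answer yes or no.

Yes

Premise 6 states O(a) outright.
The contrapositive of premise 11 (O(n -> ~a)) is O(a -> ~n), and O(a) is already established, so O(~n).
Applying K to premise 1 (O(~n -> ~s)) and O(~n) yields O(~s).
Premise 4 is O(~u -> s); contrapositively O(~s -> u). Since O(~s) holds, K gives O(u).
The contrapositive of premise 2 (O(q -> ~u)) is O(u -> ~q), and O(u) is already established, so O(~q).
The contrapositive of premise 7 (O(~j -> q)) is O(~q -> j), and O(~q) is already established, so O(j).
Premises 3, 5, 8, 9, 10, 12 do not contribute to this derivation.
So O(j) holds, i.e. F(~j). The claim follows.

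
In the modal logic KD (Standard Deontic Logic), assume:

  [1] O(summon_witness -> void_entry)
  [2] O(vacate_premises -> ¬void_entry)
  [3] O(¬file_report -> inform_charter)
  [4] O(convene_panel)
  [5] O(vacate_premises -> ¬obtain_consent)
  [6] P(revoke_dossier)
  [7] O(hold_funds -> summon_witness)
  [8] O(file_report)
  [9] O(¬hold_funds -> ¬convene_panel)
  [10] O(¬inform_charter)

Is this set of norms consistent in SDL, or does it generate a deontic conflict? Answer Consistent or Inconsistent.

Consistent

Premise 3 is O(¬file_report -> inform_charter), but O(¬file_report) is not derivable from the premises, so it does not yield O(inform_charter).
So O(inform_charter) is not derivable, and the apparent clash with O(¬inform_charter) does not arise.
A world satisfying every obligation exists (e.g. convene_panel=true, file_report=true, hold_funds=true, inform_charter=false, obtain_consent=false, revoke_dossier=false, summon_witness=true, vacate_premises=false, void_entry=true); no atom is both obligatory and forbidden, so the set is consistent.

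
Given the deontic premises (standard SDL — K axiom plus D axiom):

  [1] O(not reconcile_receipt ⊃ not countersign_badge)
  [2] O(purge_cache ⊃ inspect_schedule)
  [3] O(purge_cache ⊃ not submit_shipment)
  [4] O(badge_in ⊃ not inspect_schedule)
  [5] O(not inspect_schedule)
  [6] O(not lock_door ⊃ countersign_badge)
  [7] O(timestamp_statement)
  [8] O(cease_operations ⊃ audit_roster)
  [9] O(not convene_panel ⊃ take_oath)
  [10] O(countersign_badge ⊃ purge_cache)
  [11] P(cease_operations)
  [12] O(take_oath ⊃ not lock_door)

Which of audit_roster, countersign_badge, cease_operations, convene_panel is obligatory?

Premise 5 gives O(not inspect_schedule).
Premise 2 is O(purge_cache ⊃ inspect_schedule); contrapositively O(not inspect_schedule ⊃ not purge_cache). Since O(not inspect_schedule) holds, K gives O(not purge_cache).
The contrapositive of premise 10 (O(countersign_badge ⊃ purge_cache)) is O(not purge_cache ⊃ not countersign_badge), and O(not purge_cache) is already established, so O(not countersign_badge).
Premise 6 is O(not lock_door ⊃ countersign_badge); contrapositively O(not countersign_badge ⊃ lock_door). Since O(not countersign_badge) holds, K gives O(lock_door).
Premise 12, O(take_oath ⊃ not lock_door), contraposes to O(lock_door ⊃ not take_oath); with O(lock_door) we get O(not take_oath).
Premise 9, O(not convene_panel ⊃ take_oath), contraposes to O(not take_oath ⊃ convene_panel); with O(not take_oath) we get O(convene_panel).
So O(convene_panel) holds — convene_panel is obligatory. None of the other listed options is made obligatory by any chain of premises.

convene_panel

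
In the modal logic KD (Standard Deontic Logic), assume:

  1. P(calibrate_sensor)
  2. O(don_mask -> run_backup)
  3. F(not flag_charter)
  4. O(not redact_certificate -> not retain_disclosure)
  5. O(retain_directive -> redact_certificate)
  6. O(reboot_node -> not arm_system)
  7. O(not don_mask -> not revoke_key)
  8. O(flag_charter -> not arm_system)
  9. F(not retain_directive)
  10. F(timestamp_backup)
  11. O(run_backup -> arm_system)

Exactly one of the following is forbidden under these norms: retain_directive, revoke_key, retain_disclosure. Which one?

revoke_key

Premise 3, F(not flag_charter), is equivalent to O(flag_charter).
Premise 8 is O(flag_charter -> not arm_system); since O(flag_charter), deontic closure gives O(not arm_system).
The contrapositive of premise 11 (O(run_backup -> arm_system)) is O(not arm_system -> not run_backup), and O(not arm_system) is already established, so O(not run_backup).
Premise 2 is O(don_mask -> run_backup); contrapositively O(not run_backup -> not don_mask). Since O(not run_backup) holds, K gives O(not don_mask).
With premise 7, O(not don_mask -> not revoke_key), the K-axiom yields O(not revoke_key).
So O(not revoke_key) holds, i.e. revoke_key is forbidden. None of the other listed options is forbidden under the premises.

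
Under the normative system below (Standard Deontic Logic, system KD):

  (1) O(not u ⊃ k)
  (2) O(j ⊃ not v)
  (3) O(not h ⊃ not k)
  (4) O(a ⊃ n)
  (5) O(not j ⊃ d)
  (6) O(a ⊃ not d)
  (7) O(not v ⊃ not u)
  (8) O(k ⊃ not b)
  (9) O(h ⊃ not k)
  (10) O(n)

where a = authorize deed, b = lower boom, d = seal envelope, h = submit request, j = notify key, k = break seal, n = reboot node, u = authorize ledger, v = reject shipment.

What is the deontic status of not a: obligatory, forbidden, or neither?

By case analysis on h: premise 9 gives O(h ⊃ not k) and premise 3 gives O(not h ⊃ not k), so O(not k) either way.
Premise 1, O(not u ⊃ k), contraposes to O(not k ⊃ u); with O(not k) we get O(u).
Premise 7, O(not v ⊃ not u), contraposes to O(u ⊃ v); with O(u) we get O(v).
Premise 2 is O(j ⊃ not v); contrapositively O(v ⊃ not j). Since O(v) holds, K gives O(not j).
From O(not j) and premise 5, O(not j ⊃ d), we obtain O(d).
Premise 6 is O(a ⊃ not d); contrapositively O(d ⊃ not a). Since O(d) holds, K gives O(not a).
Premises 4, 8, 10 do not contribute to this derivation.
Hence not a is obligatory.

Obligatory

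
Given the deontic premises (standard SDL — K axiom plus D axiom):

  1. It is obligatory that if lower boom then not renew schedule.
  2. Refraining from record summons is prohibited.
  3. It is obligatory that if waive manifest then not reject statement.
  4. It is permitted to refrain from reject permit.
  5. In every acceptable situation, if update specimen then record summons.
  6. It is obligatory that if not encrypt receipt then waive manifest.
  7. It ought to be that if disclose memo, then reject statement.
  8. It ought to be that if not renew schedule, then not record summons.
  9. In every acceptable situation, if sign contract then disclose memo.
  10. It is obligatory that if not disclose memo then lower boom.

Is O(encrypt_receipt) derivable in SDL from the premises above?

F(¬record_summons) at premise 2 means O(record_summons).
Premise 8, O(¬renew_schedule → ¬record_summons), contraposes to O(record_summons → renew_schedule); with O(record_summons) we get O(renew_schedule).
Premise 1 is O(lower_boom → ¬renew_schedule); contrapositively O(renew_schedule → ¬lower_boom). Since O(renew_schedule) holds, K gives O(¬lower_boom).
The contrapositive of premise 10 (O(¬disclose_memo → lower_boom)) is O(¬lower_boom → disclose_memo), and O(¬lower_boom) is already established, so O(disclose_memo).
From O(disclose_memo) and premise 7, O(disclose_memo → reject_statement), we obtain O(reject_statement).
Premise 3 is O(waive_manifest → ¬reject_statement); contrapositively O(reject_statement → ¬waive_manifest). Since O(reject_statement) holds, K gives O(¬waive_manifest).
Premise 6 is O(¬encrypt_receipt → waive_manifest); contrapositively O(¬waive_manifest → encrypt_receipt). Since O(¬waive_manifest) holds, K gives O(encrypt_receipt).
Premises 4, 5, 9 do not contribute to this derivation.
So O(encrypt_receipt) follows.

Yes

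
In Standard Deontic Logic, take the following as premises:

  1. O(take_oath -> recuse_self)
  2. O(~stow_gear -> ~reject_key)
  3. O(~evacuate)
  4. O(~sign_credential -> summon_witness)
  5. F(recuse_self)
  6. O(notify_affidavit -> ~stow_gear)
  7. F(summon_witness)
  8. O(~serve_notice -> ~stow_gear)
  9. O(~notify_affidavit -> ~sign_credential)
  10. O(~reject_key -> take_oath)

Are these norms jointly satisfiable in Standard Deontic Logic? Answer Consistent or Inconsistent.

Inconsistent

F(summon_witness) at premise 7 means O(~summon_witness).
Premise 4, O(~sign_credential -> summon_witness), contraposes to O(~summon_witness -> sign_credential); with O(~summon_witness) we get O(sign_credential).
Premise 9 is O(~notify_affidavit -> ~sign_credential); contrapositively O(sign_credential -> notify_affidavit). Since O(sign_credential) holds, K gives O(notify_affidavit).
Premise 6 is O(notify_affidavit -> ~stow_gear); since O(notify_affidavit), deontic closure gives O(~stow_gear).
Premise 2 is O(~stow_gear -> ~reject_key); since O(~stow_gear), deontic closure gives O(~reject_key).
From O(~reject_key) and premise 10, O(~reject_key -> take_oath), we obtain O(take_oath).
Premise 1 is O(take_oath -> recuse_self); since O(take_oath), deontic closure gives O(recuse_self).
But premise 5, F(recuse_self), means O(~recuse_self).
We now have both O(recuse_self) and O(~recuse_self) — recuse_self is simultaneously obligatory and forbidden, violating the D-axiom.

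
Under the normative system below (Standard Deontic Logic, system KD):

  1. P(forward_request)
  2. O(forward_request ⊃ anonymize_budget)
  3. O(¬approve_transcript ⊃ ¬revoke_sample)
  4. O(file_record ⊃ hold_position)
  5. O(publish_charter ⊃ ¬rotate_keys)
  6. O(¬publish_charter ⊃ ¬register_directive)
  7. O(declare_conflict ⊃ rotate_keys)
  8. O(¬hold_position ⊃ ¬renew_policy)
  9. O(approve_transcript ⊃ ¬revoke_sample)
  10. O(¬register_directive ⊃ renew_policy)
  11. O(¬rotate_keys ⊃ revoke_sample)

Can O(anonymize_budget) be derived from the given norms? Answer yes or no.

No

Premise 2 is O(forward_request ⊃ anonymize_budget), but O(forward_request) is not derivable from the premises (the permission P(forward_request) asserts only ¬O(¬forward_request), not O(forward_request)), so it does not yield O(anonymize_budget).
No other premise forces O(anonymize_budget). An ideal world satisfying every premise can still have anonymize_budget false, so O(anonymize_budget) is not derivable.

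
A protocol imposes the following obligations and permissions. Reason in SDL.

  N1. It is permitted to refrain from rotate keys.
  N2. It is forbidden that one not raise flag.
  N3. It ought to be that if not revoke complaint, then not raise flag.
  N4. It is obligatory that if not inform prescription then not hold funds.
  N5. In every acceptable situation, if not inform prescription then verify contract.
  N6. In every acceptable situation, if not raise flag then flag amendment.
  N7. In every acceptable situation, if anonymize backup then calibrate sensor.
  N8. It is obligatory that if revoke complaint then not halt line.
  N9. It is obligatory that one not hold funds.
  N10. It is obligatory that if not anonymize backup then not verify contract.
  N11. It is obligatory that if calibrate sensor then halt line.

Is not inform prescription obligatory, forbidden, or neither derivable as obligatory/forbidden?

Premise 2 is F(¬raise_flag), i.e. O(raise_flag).
The contrapositive of premise 3 (O(¬revoke_complaint → ¬raise_flag)) is O(raise_flag → revoke_complaint), and O(raise_flag) is already established, so O(revoke_complaint).
Applying K to premise 8 (O(revoke_complaint → ¬halt_line)) and O(revoke_complaint) yields O(¬halt_line).
Premise 11 is O(calibrate_sensor → halt_line); contrapositively O(¬halt_line → ¬calibrate_sensor). Since O(¬halt_line) holds, K gives O(¬calibrate_sensor).
Premise 7, O(anonymize_backup → calibrate_sensor), contraposes to O(¬calibrate_sensor → ¬anonymize_backup); with O(¬calibrate_sensor) we get O(¬anonymize_backup).
From O(¬anonymize_backup) and premise 10, O(¬anonymize_backup → ¬verify_contract), we obtain O(¬verify_contract).
The contrapositive of premise 5 (O(¬inform_prescription → verify_contract)) is O(¬verify_contract → inform_prescription), and O(¬verify_contract) is already established, so O(inform_prescription).
Premises 1, 4, 6, 9 do not contribute to this derivation.
Thus O(inform_prescription), which is F(¬inform_prescription): ¬inform_prescription is forbidden.

Forbidden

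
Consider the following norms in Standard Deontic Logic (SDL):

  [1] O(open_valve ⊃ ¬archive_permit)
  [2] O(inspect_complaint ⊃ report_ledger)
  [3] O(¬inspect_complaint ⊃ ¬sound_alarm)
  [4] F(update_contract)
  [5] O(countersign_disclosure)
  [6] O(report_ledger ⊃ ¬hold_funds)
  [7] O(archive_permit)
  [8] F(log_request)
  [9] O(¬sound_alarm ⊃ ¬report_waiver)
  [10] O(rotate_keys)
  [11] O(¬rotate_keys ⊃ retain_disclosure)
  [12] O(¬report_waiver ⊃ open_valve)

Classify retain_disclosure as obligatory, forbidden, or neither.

Premise 11 is O(¬rotate_keys ⊃ retain_disclosure), but O(¬rotate_keys) is not derivable from the premises, so it does not yield O(retain_disclosure).
No premise or chain of K-axiom applications forces O(retain_disclosure), and none forces O(¬retain_disclosure). So retain_disclosure is neither obligatory nor forbidden under these norms.

Neither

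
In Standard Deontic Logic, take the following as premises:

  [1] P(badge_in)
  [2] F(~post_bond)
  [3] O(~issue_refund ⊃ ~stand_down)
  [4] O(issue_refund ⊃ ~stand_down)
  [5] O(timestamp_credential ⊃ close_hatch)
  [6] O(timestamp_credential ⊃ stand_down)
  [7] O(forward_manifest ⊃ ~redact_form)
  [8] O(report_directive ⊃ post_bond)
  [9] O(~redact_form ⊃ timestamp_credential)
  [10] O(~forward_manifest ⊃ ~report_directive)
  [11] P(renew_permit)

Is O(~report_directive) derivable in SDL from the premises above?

Premises 4 and 3 are O(issue_refund ⊃ ~stand_down) and O(~issue_refund ⊃ ~stand_down); every ideal world satisfies issue_refund or ~issue_refund, so in either case ~stand_down holds — hence O(~stand_down).
Premise 6, O(timestamp_credential ⊃ stand_down), contraposes to O(~stand_down ⊃ ~timestamp_credential); with O(~stand_down) we get O(~timestamp_credential).
Premise 9 is O(~redact_form ⊃ timestamp_credential); contrapositively O(~timestamp_credential ⊃ redact_form). Since O(~timestamp_credential) holds, K gives O(redact_form).
Premise 7 is O(forward_manifest ⊃ ~redact_form); contrapositively O(redact_form ⊃ ~forward_manifest). Since O(redact_form) holds, K gives O(~forward_manifest).
From O(~forward_manifest) and premise 10, O(~forward_manifest ⊃ ~report_directive), we obtain O(~report_directive).
Premises 1, 2, 5, 8, 11 do not contribute to this derivation.
So O(~report_directive) follows.

Yes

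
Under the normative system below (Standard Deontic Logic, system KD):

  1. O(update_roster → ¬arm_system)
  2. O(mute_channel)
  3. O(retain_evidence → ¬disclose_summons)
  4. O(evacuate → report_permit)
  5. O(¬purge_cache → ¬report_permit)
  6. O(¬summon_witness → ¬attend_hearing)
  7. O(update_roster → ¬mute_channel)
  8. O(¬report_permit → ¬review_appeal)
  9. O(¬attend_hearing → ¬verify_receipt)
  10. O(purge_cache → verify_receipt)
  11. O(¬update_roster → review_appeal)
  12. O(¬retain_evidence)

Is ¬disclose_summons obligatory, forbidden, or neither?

Premise 3 is O(retain_evidence → ¬disclose_summons), but O(retain_evidence) is not derivable from the premises, so it does not yield O(¬disclose_summons).
No premise or chain of K-axiom applications forces O(¬disclose_summons), and none forces O(disclose_summons). So ¬disclose_summons is neither obligatory nor forbidden under these norms.

Neither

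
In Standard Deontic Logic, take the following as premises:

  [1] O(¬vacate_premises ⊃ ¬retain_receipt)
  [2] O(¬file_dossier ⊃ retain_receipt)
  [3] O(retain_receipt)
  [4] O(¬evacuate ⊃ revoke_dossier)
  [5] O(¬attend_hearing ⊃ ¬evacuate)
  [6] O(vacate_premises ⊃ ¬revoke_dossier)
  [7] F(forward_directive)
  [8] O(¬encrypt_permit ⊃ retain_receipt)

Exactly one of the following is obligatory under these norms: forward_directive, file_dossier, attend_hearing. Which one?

attend_hearing

Premise 3 gives O(retain_receipt).
Premise 1 is O(¬vacate_premises ⊃ ¬retain_receipt); contrapositively O(retain_receipt ⊃ vacate_premises). Since O(retain_receipt) holds, K gives O(vacate_premises).
Premise 6 is O(vacate_premises ⊃ ¬revoke_dossier); since O(vacate_premises), deontic closure gives O(¬revoke_dossier).
The contrapositive of premise 4 (O(¬evacuate ⊃ revoke_dossier)) is O(¬revoke_dossier ⊃ evacuate), and O(¬revoke_dossier) is already established, so O(evacuate).
The contrapositive of premise 5 (O(¬attend_hearing ⊃ ¬evacuate)) is O(evacuate ⊃ attend_hearing), and O(evacuate) is already established, so O(attend_hearing).
So O(attend_hearing) holds — attend_hearing is obligatory. None of the other listed options is made obligatory by any chain of premises.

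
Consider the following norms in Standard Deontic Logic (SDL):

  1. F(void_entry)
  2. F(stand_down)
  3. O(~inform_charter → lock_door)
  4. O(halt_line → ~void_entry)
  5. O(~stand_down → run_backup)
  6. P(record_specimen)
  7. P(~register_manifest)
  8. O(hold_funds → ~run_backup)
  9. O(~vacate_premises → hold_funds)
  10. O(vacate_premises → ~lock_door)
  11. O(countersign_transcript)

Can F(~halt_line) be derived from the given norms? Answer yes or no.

No

Premise 4 is O(halt_line → ~void_entry); even if O(~void_entry) held, inferring O(halt_line) would be affirming the consequent — invalid.
No other premise forces O(halt_line). An ideal world satisfying every premise can still have ~halt_line true, so F(~halt_line) is not derivable.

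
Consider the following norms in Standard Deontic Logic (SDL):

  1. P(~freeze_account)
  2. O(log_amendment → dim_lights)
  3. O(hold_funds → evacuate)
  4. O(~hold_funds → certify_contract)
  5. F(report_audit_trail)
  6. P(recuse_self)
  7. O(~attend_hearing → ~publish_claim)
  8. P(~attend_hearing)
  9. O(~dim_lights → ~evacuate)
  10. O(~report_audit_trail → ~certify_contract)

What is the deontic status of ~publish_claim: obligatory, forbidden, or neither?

Neither

Premise 7 is O(~attend_hearing → ~publish_claim), but O(~attend_hearing) is not derivable from the premises (the permission P(~attend_hearing) asserts only ~O(attend_hearing), not O(~attend_hearing)), so it does not yield O(~publish_claim).
No premise or chain of K-axiom applications forces O(~publish_claim), and none forces O(publish_claim). So ~publish_claim is neither obligatory nor forbidden under these norms.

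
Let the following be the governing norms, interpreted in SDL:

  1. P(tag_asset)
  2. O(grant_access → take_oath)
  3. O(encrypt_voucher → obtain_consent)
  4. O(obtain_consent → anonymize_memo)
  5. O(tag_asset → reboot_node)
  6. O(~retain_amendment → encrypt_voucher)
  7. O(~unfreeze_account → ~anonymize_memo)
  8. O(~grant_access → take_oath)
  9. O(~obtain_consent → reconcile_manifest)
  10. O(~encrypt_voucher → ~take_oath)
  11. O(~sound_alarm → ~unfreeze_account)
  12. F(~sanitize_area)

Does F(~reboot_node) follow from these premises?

No

Premise 5 is O(tag_asset → reboot_node), but O(tag_asset) is not derivable from the premises (the permission P(tag_asset) asserts only ~O(~tag_asset), not O(tag_asset)), so it does not yield O(reboot_node).
No other premise forces O(reboot_node). An ideal world satisfying every premise can still have ~reboot_node true, so F(~reboot_node) is not derivable.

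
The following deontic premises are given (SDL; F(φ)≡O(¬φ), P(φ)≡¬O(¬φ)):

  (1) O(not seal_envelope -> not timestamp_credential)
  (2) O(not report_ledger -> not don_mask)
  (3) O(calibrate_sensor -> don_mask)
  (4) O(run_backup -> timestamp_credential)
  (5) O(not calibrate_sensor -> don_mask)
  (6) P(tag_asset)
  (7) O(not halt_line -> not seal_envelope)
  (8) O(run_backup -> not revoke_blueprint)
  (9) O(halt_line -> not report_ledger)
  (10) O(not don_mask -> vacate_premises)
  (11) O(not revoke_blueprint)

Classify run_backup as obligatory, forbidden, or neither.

Forbidden

Premises 5 and 3 are O(not calibrate_sensor -> don_mask) and O(calibrate_sensor -> don_mask); every ideal world satisfies not calibrate_sensor or calibrate_sensor, so in either case don_mask holds — hence O(don_mask).
Premise 2 is O(not report_ledger -> not don_mask); contrapositively O(don_mask -> report_ledger). Since O(don_mask) holds, K gives O(report_ledger).
The contrapositive of premise 9 (O(halt_line -> not report_ledger)) is O(report_ledger -> not halt_line), and O(report_ledger) is already established, so O(not halt_line).
From O(not halt_line) and premise 7, O(not halt_line -> not seal_envelope), we obtain O(not seal_envelope).
From O(not seal_envelope) and premise 1, O(not seal_envelope -> not timestamp_credential), we obtain O(not timestamp_credential).
Premise 4, O(run_backup -> timestamp_credential), contraposes to O(not timestamp_credential -> not run_backup); with O(not timestamp_credential) we get O(not run_backup).
Premises 6, 8, 10, 11 do not contribute to this derivation.
Thus O(not run_backup), which is F(run_backup): run_backup is forbidden.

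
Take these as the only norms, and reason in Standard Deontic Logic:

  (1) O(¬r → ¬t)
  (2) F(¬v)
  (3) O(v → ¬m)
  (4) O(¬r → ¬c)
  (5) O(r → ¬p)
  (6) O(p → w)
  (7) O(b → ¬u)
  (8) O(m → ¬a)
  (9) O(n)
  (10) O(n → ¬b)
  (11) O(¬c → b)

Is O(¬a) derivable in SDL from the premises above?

Premise 8 is O(m → ¬a), but O(m) is not derivable from the premises, so it does not yield O(¬a).
No other premise forces O(¬a). An ideal world satisfying every premise can still have ¬a false, so O(¬a) is not derivable.

No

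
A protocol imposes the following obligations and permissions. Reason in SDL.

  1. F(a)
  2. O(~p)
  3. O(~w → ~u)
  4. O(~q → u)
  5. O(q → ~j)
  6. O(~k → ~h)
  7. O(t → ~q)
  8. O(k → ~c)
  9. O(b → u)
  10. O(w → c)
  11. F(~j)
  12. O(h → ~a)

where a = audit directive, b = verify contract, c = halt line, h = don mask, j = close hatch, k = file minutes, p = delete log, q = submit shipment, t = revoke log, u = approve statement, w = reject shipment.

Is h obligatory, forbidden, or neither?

F(~j) at premise 11 means O(j).
Premise 5 is O(q → ~j); contrapositively O(j → ~q). Since O(j) holds, K gives O(~q).
From O(~q) and premise 4, O(~q → u), we obtain O(u).
Premise 3, O(~w → ~u), contraposes to O(u → w); with O(u) we get O(w).
From O(w) and premise 10, O(w → c), we obtain O(c).
The contrapositive of premise 8 (O(k → ~c)) is O(c → ~k), and O(c) is already established, so O(~k).
Premise 6 is O(~k → ~h); since O(~k), deontic closure gives O(~h).
Premises 1, 2, 7, 9, 12 do not contribute to this derivation.
Thus O(~h), which is F(h): h is forbidden.

Forbidden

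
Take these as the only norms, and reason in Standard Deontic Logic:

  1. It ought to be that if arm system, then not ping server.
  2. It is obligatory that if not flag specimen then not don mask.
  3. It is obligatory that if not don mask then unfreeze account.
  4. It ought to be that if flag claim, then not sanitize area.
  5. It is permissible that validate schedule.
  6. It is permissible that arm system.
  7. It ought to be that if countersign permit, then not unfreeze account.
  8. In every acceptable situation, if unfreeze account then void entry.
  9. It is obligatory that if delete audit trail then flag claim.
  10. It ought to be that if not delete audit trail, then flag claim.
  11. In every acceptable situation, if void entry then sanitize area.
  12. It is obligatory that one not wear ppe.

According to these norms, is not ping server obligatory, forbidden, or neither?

Premise 1 is O(arm_system → ¬ping_server), but O(arm_system) is not derivable from the premises (the permission P(arm_system) asserts only ¬O(¬arm_system), not O(arm_system)), so it does not yield O(¬ping_server).
No premise or chain of K-axiom applications forces O(¬ping_server), and none forces O(ping_server). So ¬ping_server is neither obligatory nor forbidden under these norms.

Neither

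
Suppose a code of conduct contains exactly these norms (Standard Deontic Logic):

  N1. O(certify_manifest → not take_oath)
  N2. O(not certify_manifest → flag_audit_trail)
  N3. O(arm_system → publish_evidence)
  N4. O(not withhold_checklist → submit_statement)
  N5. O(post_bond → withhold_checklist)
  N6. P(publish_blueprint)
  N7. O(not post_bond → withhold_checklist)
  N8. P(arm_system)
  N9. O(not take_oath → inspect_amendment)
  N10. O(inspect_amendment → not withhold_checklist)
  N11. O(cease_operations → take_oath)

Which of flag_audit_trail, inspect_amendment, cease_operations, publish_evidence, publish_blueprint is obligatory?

Premises 7 and 5 are O(not post_bond → withhold_checklist) and O(post_bond → withhold_checklist); every ideal world satisfies not post_bond or post_bond, so in either case withhold_checklist holds — hence O(withhold_checklist).
Premise 10, O(inspect_amendment → not withhold_checklist), contraposes to O(withhold_checklist → not inspect_amendment); with O(withhold_checklist) we get O(not inspect_amendment).
Premise 9 is O(not take_oath → inspect_amendment); contrapositively O(not inspect_amendment → take_oath). Since O(not inspect_amendment) holds, K gives O(take_oath).
The contrapositive of premise 1 (O(certify_manifest → not take_oath)) is O(take_oath → not certify_manifest), and O(take_oath) is already established, so O(not certify_manifest).
From O(not certify_manifest) and premise 2, O(not certify_manifest → flag_audit_trail), we obtain O(flag_audit_trail).
So O(flag_audit_trail) holds — flag_audit_trail is obligatory. None of the other listed options is made obligatory by any chain of premises.

flag_audit_trail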